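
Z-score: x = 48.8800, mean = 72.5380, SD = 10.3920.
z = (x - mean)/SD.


z = (48.8800 - 72.5380)/10.3920
= -23.6580/10.3920
= -2.2766

z = -2.2766


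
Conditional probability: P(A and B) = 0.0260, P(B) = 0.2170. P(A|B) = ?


P(A|B) = 0.0260/0.2170 = 0.1198

P(A|B) = 0.1198


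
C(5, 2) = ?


C(5,2) = 5!/(2! × 3!)
= 120/(2 × 6)
= 10

C(5,2) = 10


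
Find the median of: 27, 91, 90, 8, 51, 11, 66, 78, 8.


Sorted: 8, 8, 11, 27, 51, 66, 78, 90, 91
n = 9 (odd)
Middle value = 51

Median = 51


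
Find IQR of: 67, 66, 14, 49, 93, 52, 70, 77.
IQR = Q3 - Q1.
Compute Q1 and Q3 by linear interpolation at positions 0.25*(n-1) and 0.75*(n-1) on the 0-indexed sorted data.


Sorted: 14, 49, 52, 66, 67, 70, 77, 93
Q1 (25th %ile) = 51.2500
Q3 (75th %ile) = 71.7500
IQR = 71.7500 - 51.2500 = 20.5000

IQR = 20.5000


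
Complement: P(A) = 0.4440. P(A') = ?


P(not A) = 1 - 0.4440 = 0.5560

P(not A) = 0.5560


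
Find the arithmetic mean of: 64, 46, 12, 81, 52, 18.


Sum = 64 + 46 + 12 + 81 + 52 + 18 = 273
n = 6
Mean = 273/6 = 45.5000

Mean = 45.5000


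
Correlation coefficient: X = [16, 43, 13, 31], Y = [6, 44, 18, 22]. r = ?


Mean X = 25.7500, Mean Y = 22.5000
SD X = 12.070108, SD Y = 13.738632
Cov = 146.625000
r = 146.625000/(12.070108*13.738632) = 0.8842

r = 0.8842


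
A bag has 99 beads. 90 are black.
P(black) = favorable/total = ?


P = 90/99 = 0.9091

P = 0.9091


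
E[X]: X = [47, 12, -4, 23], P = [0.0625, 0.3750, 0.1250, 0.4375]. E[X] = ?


E[X] = 47*0.0625 + 12*0.3750 - 4*0.1250 + 23*0.4375
= 2.9375 + 4.5000 - 0.5000 + 10.0625
= 17.0000

E[X] = 17.0000


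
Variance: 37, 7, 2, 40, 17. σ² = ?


Mean = 20.6000
Squared deviations: 268.9600, 184.9600, 345.9600, 376.3600, 12.9600
Sum = 1189.2000
Variance = 1189.2000/5 = 237.8400

Variance = 237.8400


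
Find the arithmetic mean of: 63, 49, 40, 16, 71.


Sum = 63 + 49 + 40 + 16 + 71 = 239
n = 5
Mean = 239/5 = 47.8000

Mean = 47.8000


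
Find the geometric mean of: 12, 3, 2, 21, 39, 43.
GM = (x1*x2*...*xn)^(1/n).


Product = 12 × 3 × 2 × 21 × 39 × 43 = 2535624
GM = 2535624^(1/6) = 11.6774

GM = 11.6774


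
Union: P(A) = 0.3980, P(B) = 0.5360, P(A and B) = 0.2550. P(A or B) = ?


P(A∪B) = 0.3980 + 0.5360 - 0.2550
= 0.9340 - 0.2550
= 0.6790

P(A∪B) = 0.6790


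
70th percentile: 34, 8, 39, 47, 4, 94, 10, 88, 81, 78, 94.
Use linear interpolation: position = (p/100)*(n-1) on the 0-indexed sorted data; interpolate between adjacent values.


Sorted: 4, 8, 10, 34, 39, 47, 78, 81, 88, 94, 94
n = 11
Index = 70/100 * 10 = 7.0000
Lower = data[7] = 81, Upper = data[8] = 88
P70 = 81 + 0*(7) = 81.0000

P70 = 81.0000


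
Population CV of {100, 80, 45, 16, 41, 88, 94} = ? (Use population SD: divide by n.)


Mean = 66.2857
SD = 29.7260
CV = (29.7260/66.2857)*100 = 44.8452%

CV = 44.8452%


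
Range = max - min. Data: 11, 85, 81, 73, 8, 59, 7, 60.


Max = 85, Min = 7
Range = 85 - 7 = 78

Range = 78


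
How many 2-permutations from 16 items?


P(16,2) = 16!/14!
= 20922789888000/87178291200
= 240

P(16,2) = 240


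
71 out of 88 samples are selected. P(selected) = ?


P = 71/88 = 0.8068

P = 0.8068


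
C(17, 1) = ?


C(17,1) = 17!/(1! × 16!)
= 355687428096000/(1 × 20922789888000)
= 17

C(17,1) = 17


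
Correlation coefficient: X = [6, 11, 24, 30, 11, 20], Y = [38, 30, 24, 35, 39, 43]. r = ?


Mean X = 17.0000, Mean Y = 34.8333
SD X = 8.366600, SD Y = 6.256108
Cov = -13.333333
r = -13.333333/(8.366600*6.256108) = -0.2547

r = -0.2547


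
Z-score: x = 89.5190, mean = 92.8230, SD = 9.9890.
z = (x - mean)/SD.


z = (89.5190 - 92.8230)/9.9890
= -3.3040/9.9890
= -0.3308

z = -0.3308


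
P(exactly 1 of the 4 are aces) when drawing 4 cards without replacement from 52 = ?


Hypergeometric: P(X=1) = C(4,1)·C(48,3) / C(52,4)
= 4 × 17296 / 270725
= 69184/270725 = 0.2556

P = 0.2556


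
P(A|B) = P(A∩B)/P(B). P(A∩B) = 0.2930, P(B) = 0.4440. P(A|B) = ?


P(A|B) = 0.2930/0.4440 = 0.6599

P(A|B) = 0.6599


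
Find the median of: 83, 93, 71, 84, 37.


Sorted: 37, 71, 83, 84, 93
n = 5 (odd)
Middle value = 83

Median = 83


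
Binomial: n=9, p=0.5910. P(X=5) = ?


C(9,5) = 126
p^5 = 0.072100
(1-p)^4 = 0.027983
P = 126 * 0.072100 * 0.027983 = 0.2542

P(X=5) = 0.2542


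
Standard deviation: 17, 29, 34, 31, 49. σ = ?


Mean = 32.0000
Variance = 105.6000
SD = sqrt(105.6000) = 10.2762

SD = 10.2762


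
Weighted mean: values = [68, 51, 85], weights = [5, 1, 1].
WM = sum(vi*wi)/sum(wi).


Numerator = 68*5 + 51*1 + 85*1 = 476
Denominator = 5 + 1 + 1 = 7
WM = 476/7 = 68.0000

WM = 68.0000


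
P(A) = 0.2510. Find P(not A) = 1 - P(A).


P(not A) = 1 - 0.2510 = 0.7490

P(not A) = 0.7490


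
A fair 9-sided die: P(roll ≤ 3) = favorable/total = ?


Favorable outcomes (roll ≤ 3): 3
Total outcomes = 9
P = 3/9 = 0.3333

P = 0.3333


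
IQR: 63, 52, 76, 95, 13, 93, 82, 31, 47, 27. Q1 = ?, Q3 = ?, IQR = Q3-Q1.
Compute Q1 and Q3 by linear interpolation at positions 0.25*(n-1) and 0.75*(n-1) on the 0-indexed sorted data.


Sorted: 13, 27, 31, 47, 52, 63, 76, 82, 93, 95
Q1 (25th %ile) = 35.0000
Q3 (75th %ile) = 80.5000
IQR = 80.5000 - 35.0000 = 45.5000

IQR = 45.5000


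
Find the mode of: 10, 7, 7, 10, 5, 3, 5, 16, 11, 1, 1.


Frequencies: 1:2, 3:1, 5:2, 7:2, 10:2, 11:1, 16:1
Max frequency = 2
Mode = 1, 5, 7, 10

Mode = 1, 5, 7, 10


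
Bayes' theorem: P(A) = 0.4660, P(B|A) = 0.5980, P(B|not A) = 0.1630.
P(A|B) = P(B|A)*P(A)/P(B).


P(B) = P(B|A)*P(A) + P(B|A')*P(A')
= 0.5980*0.4660 + 0.1630*0.5340
= 0.278668 + 0.087042 = 0.365710
P(A|B) = 0.278668/0.365710 = 0.7620

P(A|B) = 0.7620


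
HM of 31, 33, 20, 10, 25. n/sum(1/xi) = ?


Sum of reciprocals = 1/31 + 1/33 + 1/20 + 1/10 + 1/25 = 0.252561
HM = 5/0.252561 = 19.7972

HM = 19.7972


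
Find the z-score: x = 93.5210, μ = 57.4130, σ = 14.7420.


z = (93.5210 - 57.4130)/14.7420
= 36.1080/14.7420
= 2.4493

z = 2.4493


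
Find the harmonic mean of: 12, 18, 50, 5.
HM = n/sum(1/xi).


Sum of reciprocals = 1/12 + 1/18 + 1/50 + 1/5 = 0.358889
HM = 4/0.358889 = 11.1455

HM = 11.1455


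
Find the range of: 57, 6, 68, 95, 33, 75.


Max = 95, Min = 6
Range = 95 - 6 = 89

Range = 89


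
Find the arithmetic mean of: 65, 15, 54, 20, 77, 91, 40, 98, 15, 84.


Sum = 65 + 15 + 54 + 20 + 77 + 91 + 40 + 98 + 15 + 84 = 559
n = 10
Mean = 559/10 = 55.9000

Mean = 55.9000


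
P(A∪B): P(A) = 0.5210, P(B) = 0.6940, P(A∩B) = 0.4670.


P(A∪B) = 0.5210 + 0.6940 - 0.4670
= 1.2150 - 0.4670
= 0.7480

P(A∪B) = 0.7480


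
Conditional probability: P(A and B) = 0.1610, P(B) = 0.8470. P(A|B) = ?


P(A|B) = 0.1610/0.8470 = 0.1901

P(A|B) = 0.1901


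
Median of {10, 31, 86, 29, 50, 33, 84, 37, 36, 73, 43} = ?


Sorted: 10, 29, 31, 33, 36, 37, 43, 50, 73, 84, 86
n = 11 (odd)
Middle value = 37

Median = 37


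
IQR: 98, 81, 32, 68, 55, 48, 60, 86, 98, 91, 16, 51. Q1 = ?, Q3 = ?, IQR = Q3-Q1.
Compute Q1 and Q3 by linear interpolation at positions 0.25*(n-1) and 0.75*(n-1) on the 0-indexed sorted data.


Sorted: 16, 32, 48, 51, 55, 60, 68, 81, 86, 91, 98, 98
Q1 (25th %ile) = 50.2500
Q3 (75th %ile) = 87.2500
IQR = 87.2500 - 50.2500 = 37.0000

IQR = 37.0000


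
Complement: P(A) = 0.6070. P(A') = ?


P(not A) = 1 - 0.6070 = 0.3930

P(not A) = 0.3930


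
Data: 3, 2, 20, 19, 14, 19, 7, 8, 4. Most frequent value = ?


Frequencies: 2:1, 3:1, 4:1, 7:1, 8:1, 14:1, 19:2, 20:1
Max frequency = 2
Mode = 19

Mode = 19


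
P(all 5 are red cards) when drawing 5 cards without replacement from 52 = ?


P(all red cards) = (26/52) × (25/51) × (24/50) × (23/49) × (22/48)
= 0.0253

P = 0.0253


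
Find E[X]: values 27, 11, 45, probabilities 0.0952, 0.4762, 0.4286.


E[X] = 27*0.0952 + 11*0.4762 + 45*0.4286
= 2.5704 + 5.2382 + 19.2870
= 27.0956

E[X] = 27.0956


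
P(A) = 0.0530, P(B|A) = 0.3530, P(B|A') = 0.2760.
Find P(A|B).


P(B) = P(B|A)*P(A) + P(B|A')*P(A')
= 0.3530*0.0530 + 0.2760*0.9470
= 0.018709 + 0.261372 = 0.280081
P(A|B) = 0.018709/0.280081 = 0.0668

P(A|B) = 0.0668


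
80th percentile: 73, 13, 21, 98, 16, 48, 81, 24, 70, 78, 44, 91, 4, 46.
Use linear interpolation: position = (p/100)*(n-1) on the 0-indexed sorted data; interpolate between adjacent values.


Sorted: 4, 13, 16, 21, 24, 44, 46, 48, 70, 73, 78, 81, 91, 98
n = 14
Index = 80/100 * 13 = 10.4000
Lower = data[10] = 78, Upper = data[11] = 81
P80 = 78 + 0.4000*(3) = 79.2000

P80 = 79.2000


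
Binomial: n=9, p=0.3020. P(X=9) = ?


C(9,9) = 1
p^9 = 2.089597e-05
(1-p)^0 = 1.000000
P = 1 * 2.089597e-05 * 1.000000 = 2.0896e-05

P(X=9) = 2.0896e-05


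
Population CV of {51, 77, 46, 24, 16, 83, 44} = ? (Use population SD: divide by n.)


Mean = 48.7143
SD = 22.9640
CV = (22.9640/48.7143)*100 = 47.1402%

CV = 47.1402%


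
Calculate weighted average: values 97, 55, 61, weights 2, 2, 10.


Numerator = 97*2 + 55*2 + 61*10 = 914
Denominator = 2 + 2 + 10 = 14
WM = 914/14 = 65.2857

WM = 65.2857


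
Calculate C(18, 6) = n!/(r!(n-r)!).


C(18,6) = 18!/(6! × 12!)
= 6402373705728000/(720 × 479001600)
= 18564

C(18,6) = 18564


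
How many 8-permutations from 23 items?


P(23,8) = 23!/15!
= 25852016738884976640000/1307674368000
= 19769460480

P(23,8) = 19769460480


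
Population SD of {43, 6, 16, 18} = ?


Mean = 20.7500
Variance = 185.6875
SD = sqrt(185.6875) = 13.6267

SD = 13.6267


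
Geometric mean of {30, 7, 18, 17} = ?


Product = 30 × 7 × 18 × 17 = 64260
GM = 64260^(1/4) = 15.9215

GM = 15.9215


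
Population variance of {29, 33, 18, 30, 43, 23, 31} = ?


Mean = 29.5714
Squared deviations: 0.3265, 11.7551, 133.8980, 0.1837, 180.3265, 43.1837, 2.0408
Sum = 371.7143
Variance = 371.7143/7 = 53.1020

Variance = 53.1020


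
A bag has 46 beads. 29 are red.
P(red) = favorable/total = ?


P = 29/46 = 0.6304

P = 0.6304


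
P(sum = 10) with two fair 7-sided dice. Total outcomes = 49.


Total outcomes = 7×7 = 49
Favorable (sum = 10): 5
P = 5/49 = 0.1020

P = 0.1020


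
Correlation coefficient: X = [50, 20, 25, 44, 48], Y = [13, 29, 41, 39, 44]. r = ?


Mean X = 37.4000, Mean Y = 33.2000
SD X = 12.419340, SD Y = 11.285389
Cov = -25.080000
r = -25.080000/(12.419340*11.285389) = -0.1789

r = -0.1789


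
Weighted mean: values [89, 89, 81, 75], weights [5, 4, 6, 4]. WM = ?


Numerator = 89*5 + 89*4 + 81*6 + 75*4 = 1587
Denominator = 5 + 4 + 6 + 4 = 19
WM = 1587/19 = 83.5263

WM = 83.5263


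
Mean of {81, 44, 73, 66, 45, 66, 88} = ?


Sum = 81 + 44 + 73 + 66 + 45 + 66 + 88 = 463
n = 7
Mean = 463/7 = 66.1429

Mean = 66.1429


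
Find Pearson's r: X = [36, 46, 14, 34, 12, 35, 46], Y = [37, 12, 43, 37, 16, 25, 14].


Mean X = 31.8571, Mean Y = 26.2857
SD X = 12.788707, SD Y = 11.780302
Cov = -58.102041
r = -58.102041/(12.788707*11.780302) = -0.3857

r = -0.3857


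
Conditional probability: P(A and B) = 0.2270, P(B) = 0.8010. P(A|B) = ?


P(A|B) = 0.2270/0.8010 = 0.2834

P(A|B) = 0.2834


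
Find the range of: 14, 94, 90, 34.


Max = 94, Min = 14
Range = 94 - 14 = 80

Range = 80


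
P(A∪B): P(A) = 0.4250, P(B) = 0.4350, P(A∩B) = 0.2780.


P(A∪B) = 0.4250 + 0.4350 - 0.2780
= 0.8600 - 0.2780
= 0.5820

P(A∪B) = 0.5820


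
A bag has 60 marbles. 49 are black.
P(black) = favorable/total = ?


P = 49/60 = 0.8167

P = 0.8167


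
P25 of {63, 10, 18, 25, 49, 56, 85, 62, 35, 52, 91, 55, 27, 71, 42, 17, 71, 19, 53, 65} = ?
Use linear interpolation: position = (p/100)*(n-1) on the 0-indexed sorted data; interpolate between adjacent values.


Sorted: 10, 17, 18, 19, 25, 27, 35, 42, 49, 52, 53, 55, 56, 62, 63, 65, 71, 71, 85, 91
n = 20
Index = 25/100 * 19 = 4.7500
Lower = data[4] = 25, Upper = data[5] = 27
P25 = 25 + 0.7500*(2) = 26.5000

P25 = 26.5000


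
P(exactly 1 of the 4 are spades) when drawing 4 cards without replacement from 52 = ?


Hypergeometric: P(X=1) = C(13,1)·C(39,3) / C(52,4)
= 13 × 9139 / 270725
= 118807/270725 = 0.4388

P = 0.4388


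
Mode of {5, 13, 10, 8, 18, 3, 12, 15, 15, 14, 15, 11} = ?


Frequencies: 3:1, 5:1, 8:1, 10:1, 11:1, 12:1, 13:1, 14:1, 15:3, 18:1
Max frequency = 3
Mode = 15

Mode = 15


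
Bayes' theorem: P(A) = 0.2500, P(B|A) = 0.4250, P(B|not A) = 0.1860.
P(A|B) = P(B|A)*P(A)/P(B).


P(B) = P(B|A)*P(A) + P(B|A')*P(A')
= 0.4250*0.2500 + 0.1860*0.7500
= 0.106250 + 0.139500 = 0.245750
P(A|B) = 0.106250/0.245750 = 0.4323

P(A|B) = 0.4323


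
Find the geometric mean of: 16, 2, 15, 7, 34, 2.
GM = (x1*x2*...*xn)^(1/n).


Product = 16 × 2 × 15 × 7 × 34 × 2 = 228480
GM = 228480^(1/6) = 7.8188

GM = 7.8188


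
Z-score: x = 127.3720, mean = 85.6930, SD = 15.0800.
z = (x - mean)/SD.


z = (127.3720 - 85.6930)/15.0800
= 41.6790/15.0800
= 2.7639

z = 2.7639


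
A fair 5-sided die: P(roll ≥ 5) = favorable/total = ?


Favorable outcomes (roll ≥ 5): 1
Total outcomes = 5
P = 1/5 = 0.2000

P = 0.2000


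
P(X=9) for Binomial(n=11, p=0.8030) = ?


C(11,9) = 55
p^9 = 0.138816
(1-p)^2 = 0.038809
P = 55 * 0.138816 * 0.038809 = 0.2963

P(X=9) = 0.2963


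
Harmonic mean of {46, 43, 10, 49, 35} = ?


Sum of reciprocals = 1/46 + 1/43 + 1/10 + 1/49 + 1/35 = 0.193975
HM = 5/0.193975 = 25.7766

HM = 25.7766


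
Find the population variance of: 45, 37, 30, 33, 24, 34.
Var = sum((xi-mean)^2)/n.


Mean = 33.8333
Squared deviations: 124.6944, 10.0278, 14.6944, 0.6944, 96.6944, 0.0278
Sum = 246.8333
Variance = 246.8333/6 = 41.1389

Variance = 41.1389


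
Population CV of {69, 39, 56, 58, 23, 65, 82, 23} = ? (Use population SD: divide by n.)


Mean = 51.8750
SD = 20.1893
CV = (20.1893/51.8750)*100 = 38.9192%

CV = 38.9192%


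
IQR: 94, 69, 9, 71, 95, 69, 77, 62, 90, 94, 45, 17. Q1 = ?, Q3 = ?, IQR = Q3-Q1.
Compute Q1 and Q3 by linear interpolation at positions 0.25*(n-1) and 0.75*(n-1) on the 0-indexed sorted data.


Sorted: 9, 17, 45, 62, 69, 69, 71, 77, 90, 94, 94, 95
Q1 (25th %ile) = 57.7500
Q3 (75th %ile) = 91.0000
IQR = 91.0000 - 57.7500 = 33.2500

IQR = 33.2500


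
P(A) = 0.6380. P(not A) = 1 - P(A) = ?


P(not A) = 1 - 0.6380 = 0.3620

P(not A) = 0.3620


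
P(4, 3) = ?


P(4,3) = 4!/1!
= 24/1
= 24

P(4,3) = 24


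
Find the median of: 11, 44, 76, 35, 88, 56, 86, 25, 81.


Sorted: 11, 25, 35, 44, 56, 76, 81, 86, 88
n = 9 (odd)
Middle value = 56

Median = 56


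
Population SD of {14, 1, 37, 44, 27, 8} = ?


Mean = 21.8333
Variance = 239.1389
SD = sqrt(239.1389) = 15.4641

SD = 15.4641


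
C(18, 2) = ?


C(18,2) = 18!/(2! × 16!)
= 6402373705728000/(2 × 20922789888000)
= 153

C(18,2) = 153


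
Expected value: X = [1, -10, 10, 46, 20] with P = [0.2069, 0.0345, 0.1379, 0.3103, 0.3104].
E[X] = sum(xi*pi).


E[X] = 1*0.2069 - 10*0.0345 + 10*0.1379 + 46*0.3103 + 20*0.3104
= 0.2069 - 0.3450 + 1.3790 + 14.2738 + 6.2080
= 21.7227

E[X] = 21.7227


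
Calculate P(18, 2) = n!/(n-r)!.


P(18,2) = 18!/16!
= 6402373705728000/20922789888000
= 306

P(18,2) = 306


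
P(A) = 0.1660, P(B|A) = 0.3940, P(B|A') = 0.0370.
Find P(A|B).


P(B) = P(B|A)*P(A) + P(B|A')*P(A')
= 0.3940*0.1660 + 0.0370*0.8340
= 0.065404 + 0.030858 = 0.096262
P(A|B) = 0.065404/0.096262 = 0.6794

P(A|B) = 0.6794


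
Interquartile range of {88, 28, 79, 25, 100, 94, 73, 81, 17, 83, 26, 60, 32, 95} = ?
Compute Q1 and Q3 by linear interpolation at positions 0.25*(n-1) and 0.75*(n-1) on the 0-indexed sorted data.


Sorted: 17, 25, 26, 28, 32, 60, 73, 79, 81, 83, 88, 94, 95, 100
Q1 (25th %ile) = 29.0000
Q3 (75th %ile) = 86.7500
IQR = 86.7500 - 29.0000 = 57.7500

IQR = 57.7500


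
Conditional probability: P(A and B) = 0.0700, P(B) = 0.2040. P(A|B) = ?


P(A|B) = 0.0700/0.2040 = 0.3431

P(A|B) = 0.3431


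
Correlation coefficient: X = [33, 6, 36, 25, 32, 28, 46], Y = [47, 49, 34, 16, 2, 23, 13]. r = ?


Mean X = 29.4286, Mean Y = 26.2857
SD X = 11.387426, SD Y = 16.420495
Cov = -91.408163
r = -91.408163/(11.387426*16.420495) = -0.4888

r = -0.4888


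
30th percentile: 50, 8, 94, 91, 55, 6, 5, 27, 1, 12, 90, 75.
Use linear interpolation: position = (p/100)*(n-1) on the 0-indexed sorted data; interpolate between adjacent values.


Sorted: 1, 5, 6, 8, 12, 27, 50, 55, 75, 90, 91, 94
n = 12
Index = 30/100 * 11 = 3.3000
Lower = data[3] = 8, Upper = data[4] = 12
P30 = 8 + 0.3000*(4) = 9.2000

P30 = 9.2000


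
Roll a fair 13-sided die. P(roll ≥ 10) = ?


Favorable outcomes (roll ≥ 10): 4
Total outcomes = 13
P = 4/13 = 0.3077

P = 0.3077


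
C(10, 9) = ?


C(10,9) = 10!/(9! × 1!)
= 3628800/(362880 × 1)
= 10

C(10,9) = 10


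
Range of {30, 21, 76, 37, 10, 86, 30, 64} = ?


Max = 86, Min = 10
Range = 86 - 10 = 76

Range = 76


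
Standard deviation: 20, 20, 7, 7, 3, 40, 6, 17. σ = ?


Mean = 15.0000
Variance = 129.0000
SD = sqrt(129.0000) = 11.3578

SD = 11.3578


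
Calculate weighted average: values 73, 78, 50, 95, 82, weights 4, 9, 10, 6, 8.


Numerator = 73*4 + 78*9 + 50*10 + 95*6 + 82*8 = 2720
Denominator = 4 + 9 + 10 + 6 + 8 = 37
WM = 2720/37 = 73.5135

WM = 73.5135


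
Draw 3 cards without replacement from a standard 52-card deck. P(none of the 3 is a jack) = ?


P(no jacks) = (48/52) × (47/51) × (46/50)
= 0.7826

P = 0.7826


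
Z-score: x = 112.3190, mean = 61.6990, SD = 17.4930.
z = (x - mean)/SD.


z = (112.3190 - 61.6990)/17.4930
= 50.6200/17.4930
= 2.8937

z = 2.8937


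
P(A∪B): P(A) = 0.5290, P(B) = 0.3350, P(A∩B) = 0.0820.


P(A∪B) = 0.5290 + 0.3350 - 0.0820
= 0.8640 - 0.0820
= 0.7820

P(A∪B) = 0.7820


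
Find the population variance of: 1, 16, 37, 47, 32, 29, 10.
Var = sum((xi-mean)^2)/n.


Mean = 24.5714
Squared deviations: 555.6122, 73.4694, 154.4694, 503.0408, 55.1837, 19.6122, 212.3265
Sum = 1573.7143
Variance = 1573.7143/7 = 224.8163

Variance = 224.8163


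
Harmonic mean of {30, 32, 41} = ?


Sum of reciprocals = 1/30 + 1/32 + 1/41 = 0.088974
HM = 3/0.088974 = 33.7179

HM = 33.7179


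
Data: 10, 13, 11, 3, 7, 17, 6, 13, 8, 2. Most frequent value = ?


Frequencies: 2:1, 3:1, 6:1, 7:1, 8:1, 10:1, 11:1, 13:2, 17:1
Max frequency = 2
Mode = 13

Mode = 13


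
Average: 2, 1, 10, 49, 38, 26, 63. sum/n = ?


Sum = 2 + 1 + 10 + 49 + 38 + 26 + 63 = 189
n = 7
Mean = 189/7 = 27.0000

Mean = 27.0000


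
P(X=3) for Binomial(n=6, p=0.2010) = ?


C(6,3) = 20
p^3 = 0.008121
(1-p)^3 = 0.510082
P = 20 * 0.008121 * 0.510082 = 0.0828

P(X=3) = 0.0828


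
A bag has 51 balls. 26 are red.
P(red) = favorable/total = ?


P = 26/51 = 0.5098

P = 0.5098


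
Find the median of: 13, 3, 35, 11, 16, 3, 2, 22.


Sorted: 2, 3, 3, 11, 13, 16, 22, 35
n = 8 (even)
Middle values: 11 and 13
Median = (11+13)/2 = 12.0000

Median = 12.0000


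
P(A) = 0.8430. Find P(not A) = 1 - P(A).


P(not A) = 1 - 0.8430 = 0.1570

P(not A) = 0.1570


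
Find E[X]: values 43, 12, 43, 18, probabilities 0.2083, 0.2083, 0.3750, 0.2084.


E[X] = 43*0.2083 + 12*0.2083 + 43*0.3750 + 18*0.2084
= 8.9569 + 2.4996 + 16.1250 + 3.7512
= 31.3327

E[X] = 31.3327


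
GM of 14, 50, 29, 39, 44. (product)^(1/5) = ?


Product = 14 × 50 × 29 × 39 × 44 = 34834800
GM = 34834800^(1/5) = 32.2406

GM = 32.2406


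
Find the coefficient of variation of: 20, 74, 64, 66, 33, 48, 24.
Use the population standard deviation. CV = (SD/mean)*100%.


Mean = 47.0000
SD = 20.1211
CV = (20.1211/47.0000)*100 = 42.8108%

CV = 42.8108%


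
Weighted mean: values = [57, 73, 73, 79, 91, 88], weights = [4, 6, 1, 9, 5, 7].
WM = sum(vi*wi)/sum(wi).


Numerator = 57*4 + 73*6 + 73*1 + 79*9 + 91*5 + 88*7 = 2521
Denominator = 4 + 6 + 1 + 9 + 5 + 7 = 32
WM = 2521/32 = 78.7812

WM = 78.7812


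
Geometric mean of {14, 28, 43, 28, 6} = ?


Product = 14 × 28 × 43 × 28 × 6 = 2831808
GM = 2831808^(1/5) = 19.5170

GM = 19.5170


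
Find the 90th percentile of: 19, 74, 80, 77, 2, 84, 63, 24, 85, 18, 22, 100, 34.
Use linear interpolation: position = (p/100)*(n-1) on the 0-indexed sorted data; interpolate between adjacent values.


Sorted: 2, 18, 19, 22, 24, 34, 63, 74, 77, 80, 84, 85, 100
n = 13
Index = 90/100 * 12 = 10.8000
Lower = data[10] = 84, Upper = data[11] = 85
P90 = 84 + 0.8000*(1) = 84.8000

P90 = 84.8000


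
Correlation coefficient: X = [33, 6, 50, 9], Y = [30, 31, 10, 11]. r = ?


Mean X = 24.5000, Mean Y = 20.5000
SD X = 18.062392, SD Y = 10.012492
Cov = -58.500000
r = -58.500000/(18.062392*10.012492) = -0.3235

r = -0.3235


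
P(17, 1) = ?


P(17,1) = 17!/16!
= 355687428096000/20922789888000
= 17

P(17,1) = 17


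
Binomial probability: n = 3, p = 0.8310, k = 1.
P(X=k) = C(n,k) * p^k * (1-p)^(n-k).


C(3,1) = 3
p^1 = 0.831000
(1-p)^2 = 0.028561
P = 3 * 0.831000 * 0.028561 = 0.0712

P(X=1) = 0.0712


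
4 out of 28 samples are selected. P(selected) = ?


P = 4/28 = 0.1429

P = 0.1429


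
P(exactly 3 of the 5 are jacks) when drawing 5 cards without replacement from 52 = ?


Hypergeometric: P(X=3) = C(4,3)·C(48,2) / C(52,5)
= 4 × 1128 / 2598960
= 4512/2598960 = 0.0017

P = 0.0017


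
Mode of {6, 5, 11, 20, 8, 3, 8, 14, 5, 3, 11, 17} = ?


Frequencies: 3:2, 5:2, 6:1, 8:2, 11:2, 14:1, 17:1, 20:1
Max frequency = 2
Mode = 3, 5, 8, 11

Mode = 3, 5, 8, 11


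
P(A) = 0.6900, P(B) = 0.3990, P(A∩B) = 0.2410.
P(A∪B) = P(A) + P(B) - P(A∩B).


P(A∪B) = 0.6900 + 0.3990 - 0.2410
= 1.0890 - 0.2410
= 0.8480

P(A∪B) = 0.8480


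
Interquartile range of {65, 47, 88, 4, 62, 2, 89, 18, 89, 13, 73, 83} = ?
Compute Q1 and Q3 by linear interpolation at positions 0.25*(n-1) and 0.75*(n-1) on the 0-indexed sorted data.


Sorted: 2, 4, 13, 18, 47, 62, 65, 73, 83, 88, 89, 89
Q1 (25th %ile) = 16.7500
Q3 (75th %ile) = 84.2500
IQR = 84.2500 - 16.7500 = 67.5000

IQR = 67.5000


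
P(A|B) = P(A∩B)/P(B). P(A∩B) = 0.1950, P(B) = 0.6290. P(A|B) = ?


P(A|B) = 0.1950/0.6290 = 0.3100

P(A|B) = 0.3100


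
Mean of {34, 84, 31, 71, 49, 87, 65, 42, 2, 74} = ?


Sum = 34 + 84 + 31 + 71 + 49 + 87 + 65 + 42 + 2 + 74 = 539
n = 10
Mean = 539/10 = 53.9000

Mean = 53.9000


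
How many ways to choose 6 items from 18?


C(18,6) = 18!/(6! × 12!)
= 6402373705728000/(720 × 479001600)
= 18564

C(18,6) = 18564


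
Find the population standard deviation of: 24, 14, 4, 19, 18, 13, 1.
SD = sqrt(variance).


Mean = 13.2857
Variance = 58.2041
SD = sqrt(58.2041) = 7.6292

SD = 7.6292


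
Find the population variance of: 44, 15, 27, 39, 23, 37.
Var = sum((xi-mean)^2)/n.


Mean = 30.8333
Squared deviations: 173.3611, 250.6944, 14.6944, 66.6944, 61.3611, 38.0278
Sum = 604.8333
Variance = 604.8333/6 = 100.8056

Variance = 100.8056


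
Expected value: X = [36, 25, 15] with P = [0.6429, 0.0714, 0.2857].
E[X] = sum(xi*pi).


E[X] = 36*0.6429 + 25*0.0714 + 15*0.2857
= 23.1444 + 1.7850 + 4.2855
= 29.2149

E[X] = 29.2149


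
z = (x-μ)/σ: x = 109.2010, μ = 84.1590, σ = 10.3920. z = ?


z = (109.2010 - 84.1590)/10.3920
= 25.0420/10.3920
= 2.4097

z = 2.4097


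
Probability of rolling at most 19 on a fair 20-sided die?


Favorable outcomes (roll ≤ 19): 19
Total outcomes = 20
P = 19/20 = 0.9500

P = 0.9500


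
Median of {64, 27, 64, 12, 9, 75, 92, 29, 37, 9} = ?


Sorted: 9, 9, 12, 27, 29, 37, 64, 64, 75, 92
n = 10 (even)
Middle values: 29 and 37
Median = (29+37)/2 = 33.0000

Median = 33.0000


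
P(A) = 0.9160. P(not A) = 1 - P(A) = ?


P(not A) = 1 - 0.9160 = 0.0840

P(not A) = 0.0840


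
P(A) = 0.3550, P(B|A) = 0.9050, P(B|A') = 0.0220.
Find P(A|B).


P(B) = P(B|A)*P(A) + P(B|A')*P(A')
= 0.9050*0.3550 + 0.0220*0.6450
= 0.321275 + 0.014190 = 0.335465
P(A|B) = 0.321275/0.335465 = 0.9577

P(A|B) = 0.9577


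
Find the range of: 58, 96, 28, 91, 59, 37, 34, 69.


Max = 96, Min = 28
Range = 96 - 28 = 68

Range = 68


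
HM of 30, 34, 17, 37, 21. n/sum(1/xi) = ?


Sum of reciprocals = 1/30 + 1/34 + 1/17 + 1/37 + 1/21 = 0.196215
HM = 5/0.196215 = 25.4823

HM = 25.4823


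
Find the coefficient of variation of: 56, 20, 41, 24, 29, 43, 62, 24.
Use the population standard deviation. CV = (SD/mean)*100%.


Mean = 37.3750
SD = 14.6964
CV = (14.6964/37.3750)*100 = 39.3215%

CV = 39.3215%


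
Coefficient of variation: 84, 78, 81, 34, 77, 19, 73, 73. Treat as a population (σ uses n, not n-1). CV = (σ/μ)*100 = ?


Mean = 64.8750
SD = 22.7345
CV = (22.7345/64.8750)*100 = 35.0436%

CV = 35.0436%


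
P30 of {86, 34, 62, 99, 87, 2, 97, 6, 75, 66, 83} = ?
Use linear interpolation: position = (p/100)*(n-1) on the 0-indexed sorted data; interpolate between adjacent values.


Sorted: 2, 6, 34, 62, 66, 75, 83, 86, 87, 97, 99
n = 11
Index = 30/100 * 10 = 3.0000
Lower = data[3] = 62, Upper = data[4] = 66
P30 = 62 + 0*(4) = 62.0000

P30 = 62.0000


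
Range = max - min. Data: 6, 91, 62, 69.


Max = 91, Min = 6
Range = 91 - 6 = 85

Range = 85


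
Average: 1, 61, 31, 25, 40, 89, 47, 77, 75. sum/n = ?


Sum = 1 + 61 + 31 + 25 + 40 + 89 + 47 + 77 + 75 = 446
n = 9
Mean = 446/9 = 49.5556

Mean = 49.5556


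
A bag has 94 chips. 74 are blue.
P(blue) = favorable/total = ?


P = 74/94 = 0.7872

P = 0.7872


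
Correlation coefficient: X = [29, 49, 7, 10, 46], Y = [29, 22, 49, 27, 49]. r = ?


Mean X = 28.2000, Mean Y = 35.2000
SD X = 17.497428, SD Y = 11.496086
Cov = -35.440000
r = -35.440000/(17.497428*11.496086) = -0.1762

r = -0.1762


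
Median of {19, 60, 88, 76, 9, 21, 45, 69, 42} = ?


Sorted: 9, 19, 21, 42, 45, 60, 69, 76, 88
n = 9 (odd)
Middle value = 45

Median = 45


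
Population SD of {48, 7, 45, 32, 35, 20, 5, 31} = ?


Mean = 27.8750
Variance = 224.6094
SD = sqrt(224.6094) = 14.9870

SD = 14.9870


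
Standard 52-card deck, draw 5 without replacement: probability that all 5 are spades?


P(all spades) = (13/52) × (12/51) × (11/50) × (10/49) × (9/48)
= 0.0005

P = 0.0005


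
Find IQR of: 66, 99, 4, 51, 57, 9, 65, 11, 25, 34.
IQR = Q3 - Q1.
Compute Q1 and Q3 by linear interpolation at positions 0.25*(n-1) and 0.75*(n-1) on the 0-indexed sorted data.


Sorted: 4, 9, 11, 25, 34, 51, 57, 65, 66, 99
Q1 (25th %ile) = 14.5000
Q3 (75th %ile) = 63.0000
IQR = 63.0000 - 14.5000 = 48.5000

IQR = 48.5000


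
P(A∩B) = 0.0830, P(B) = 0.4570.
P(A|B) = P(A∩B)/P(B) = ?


P(A|B) = 0.0830/0.4570 = 0.1816

P(A|B) = 0.1816


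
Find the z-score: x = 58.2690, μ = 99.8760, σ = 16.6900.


z = (58.2690 - 99.8760)/16.6900
= -41.6070/16.6900
= -2.4929

z = -2.4929


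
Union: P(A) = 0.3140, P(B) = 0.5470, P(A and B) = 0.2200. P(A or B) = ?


P(A∪B) = 0.3140 + 0.5470 - 0.2200
= 0.8610 - 0.2200
= 0.6410

P(A∪B) = 0.6410


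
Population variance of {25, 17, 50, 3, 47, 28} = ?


Mean = 28.3333
Squared deviations: 11.1111, 128.4444, 469.4444, 641.7778, 348.4444, 0.1111
Sum = 1599.3333
Variance = 1599.3333/6 = 266.5556

Variance = 266.5556


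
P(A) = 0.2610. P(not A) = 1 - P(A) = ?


P(not A) = 1 - 0.2610 = 0.7390

P(not A) = 0.7390


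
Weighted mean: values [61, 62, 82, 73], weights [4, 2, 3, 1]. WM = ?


Numerator = 61*4 + 62*2 + 82*3 + 73*1 = 687
Denominator = 4 + 2 + 3 + 1 = 10
WM = 687/10 = 68.7000

WM = 68.7000


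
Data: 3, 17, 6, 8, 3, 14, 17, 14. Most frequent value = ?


Frequencies: 3:2, 6:1, 8:1, 14:2, 17:2
Max frequency = 2
Mode = 3, 14, 17

Mode = 3, 14, 17


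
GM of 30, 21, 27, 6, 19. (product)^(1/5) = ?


Product = 30 × 21 × 27 × 6 × 19 = 1939140
GM = 1939140^(1/5) = 18.0935

GM = 18.0935


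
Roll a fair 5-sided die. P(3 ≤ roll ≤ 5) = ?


Favorable outcomes (3 ≤ roll ≤ 5): 3
Total outcomes = 5
P = 3/5 = 0.6000

P = 0.6000


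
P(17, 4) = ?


P(17,4) = 17!/13!
= 355687428096000/6227020800
= 57120

P(17,4) = 57120


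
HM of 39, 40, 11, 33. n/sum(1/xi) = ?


Sum of reciprocals = 1/39 + 1/40 + 1/11 + 1/33 = 0.171853
HM = 4/0.171853 = 23.2757

HM = 23.2757


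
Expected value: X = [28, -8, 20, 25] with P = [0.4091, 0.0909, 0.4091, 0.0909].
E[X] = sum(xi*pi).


E[X] = 28*0.4091 - 8*0.0909 + 20*0.4091 + 25*0.0909
= 11.4548 - 0.7272 + 8.1820 + 2.2725
= 21.1821

E[X] = 21.1821


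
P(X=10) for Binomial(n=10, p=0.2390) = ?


C(10,10) = 1
p^10 = 6.081056e-07
(1-p)^0 = 1.000000
P = 1 * 6.081056e-07 * 1.000000 = 6.0811e-07

P(X=10) = 6.0811e-07


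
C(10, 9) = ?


C(10,9) = 10!/(9! × 1!)
= 3628800/(362880 × 1)
= 10

C(10,9) = 10


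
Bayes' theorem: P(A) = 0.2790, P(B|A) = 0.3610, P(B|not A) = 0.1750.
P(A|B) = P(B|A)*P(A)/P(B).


P(B) = P(B|A)*P(A) + P(B|A')*P(A')
= 0.3610*0.2790 + 0.1750*0.7210
= 0.100719 + 0.126175 = 0.226894
P(A|B) = 0.100719/0.226894 = 0.4439

P(A|B) = 0.4439


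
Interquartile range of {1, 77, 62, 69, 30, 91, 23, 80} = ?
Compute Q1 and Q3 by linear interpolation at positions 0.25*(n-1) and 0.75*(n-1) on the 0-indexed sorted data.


Sorted: 1, 23, 30, 62, 69, 77, 80, 91
Q1 (25th %ile) = 28.2500
Q3 (75th %ile) = 77.7500
IQR = 77.7500 - 28.2500 = 49.5000

IQR = 49.5000


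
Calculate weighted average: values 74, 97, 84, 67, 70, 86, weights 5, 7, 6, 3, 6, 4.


Numerator = 74*5 + 97*7 + 84*6 + 67*3 + 70*6 + 86*4 = 2518
Denominator = 5 + 7 + 6 + 3 + 6 + 4 = 31
WM = 2518/31 = 81.2258

WM = 81.2258


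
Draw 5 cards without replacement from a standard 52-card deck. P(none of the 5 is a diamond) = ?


P(no diamonds) = (39/52) × (38/51) × (37/50) × (36/49) × (35/48)
= 0.2215

P = 0.2215


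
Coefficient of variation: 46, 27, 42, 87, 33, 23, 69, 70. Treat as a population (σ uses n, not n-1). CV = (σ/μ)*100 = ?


Mean = 49.6250
SD = 21.6676
CV = (21.6676/49.6250)*100 = 43.6626%

CV = 43.6626%


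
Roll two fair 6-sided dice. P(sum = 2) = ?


Total outcomes = 6×6 = 36
Favorable (sum = 2): 1
P = 1/36 = 0.0278

P = 0.0278


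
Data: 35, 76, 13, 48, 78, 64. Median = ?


Sorted: 13, 35, 48, 64, 76, 78
n = 6 (even)
Middle values: 48 and 64
Median = (48+64)/2 = 56.0000

Median = 56.0000


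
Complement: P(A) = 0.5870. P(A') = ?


P(not A) = 1 - 0.5870 = 0.4130

P(not A) = 0.4130


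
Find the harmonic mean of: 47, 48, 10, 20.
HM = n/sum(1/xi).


Sum of reciprocals = 1/47 + 1/48 + 1/10 + 1/20 = 0.192110
HM = 4/0.192110 = 20.8214

HM = 20.8214


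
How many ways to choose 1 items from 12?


C(12,1) = 12!/(1! × 11!)
= 479001600/(1 × 39916800)
= 12

C(12,1) = 12


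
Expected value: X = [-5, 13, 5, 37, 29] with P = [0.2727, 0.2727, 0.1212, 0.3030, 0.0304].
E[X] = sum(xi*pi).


E[X] = -5*0.2727 + 13*0.2727 + 5*0.1212 + 37*0.3030 + 29*0.0304
= -1.3635 + 3.5451 + 0.6060 + 11.2110 + 0.8816
= 14.8802

E[X] = 14.8802


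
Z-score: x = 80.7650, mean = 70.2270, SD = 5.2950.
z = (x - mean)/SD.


z = (80.7650 - 70.2270)/5.2950
= 10.5380/5.2950
= 1.9902

z = 1.9902


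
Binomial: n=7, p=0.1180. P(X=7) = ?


C(7,7) = 1
p^7 = 3.185474e-07
(1-p)^0 = 1.000000
P = 1 * 3.185474e-07 * 1.000000 = 3.1855e-07

P(X=7) = 3.1855e-07


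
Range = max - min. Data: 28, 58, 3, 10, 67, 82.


Max = 82, Min = 3
Range = 82 - 3 = 79

Range = 79


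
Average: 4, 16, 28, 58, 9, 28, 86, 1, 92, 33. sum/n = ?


Sum = 4 + 16 + 28 + 58 + 9 + 28 + 86 + 1 + 92 + 33 = 355
n = 10
Mean = 355/10 = 35.5000

Mean = 35.5000


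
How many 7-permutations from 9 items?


P(9,7) = 9!/2!
= 362880/2
= 181440

P(9,7) = 181440


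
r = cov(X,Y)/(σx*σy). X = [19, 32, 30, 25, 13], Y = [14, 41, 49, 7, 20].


Mean X = 23.8000, Mean Y = 26.2000
SD X = 7.025667, SD Y = 16.092234
Cov = 73.040000
r = 73.040000/(7.025667*16.092234) = 0.6460

r = 0.6460


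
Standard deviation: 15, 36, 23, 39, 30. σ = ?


Mean = 28.6000
Variance = 76.2400
SD = sqrt(76.2400) = 8.7316

SD = 8.7316


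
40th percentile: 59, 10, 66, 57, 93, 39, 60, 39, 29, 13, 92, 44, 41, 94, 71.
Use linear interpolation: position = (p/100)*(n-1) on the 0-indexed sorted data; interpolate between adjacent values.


Sorted: 10, 13, 29, 39, 39, 41, 44, 57, 59, 60, 66, 71, 92, 93, 94
n = 15
Index = 40/100 * 14 = 5.6000
Lower = data[5] = 41, Upper = data[6] = 44
P40 = 41 + 0.6000*(3) = 42.8000

P40 = 42.8000


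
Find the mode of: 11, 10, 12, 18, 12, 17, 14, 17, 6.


Frequencies: 6:1, 10:1, 11:1, 12:2, 14:1, 17:2, 18:1
Max frequency = 2
Mode = 12, 17

Mode = 12, 17


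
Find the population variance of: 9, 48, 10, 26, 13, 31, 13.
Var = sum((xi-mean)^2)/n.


Mean = 21.4286
Squared deviations: 154.4694, 706.0408, 130.6122, 20.8980, 71.0408, 91.6122, 71.0408
Sum = 1245.7143
Variance = 1245.7143/7 = 177.9592

Variance = 177.9592


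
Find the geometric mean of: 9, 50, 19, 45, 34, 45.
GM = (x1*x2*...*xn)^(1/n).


Product = 9 × 50 × 19 × 45 × 34 × 45 = 588667500
GM = 588667500^(1/6) = 28.9498

GM = 28.9498


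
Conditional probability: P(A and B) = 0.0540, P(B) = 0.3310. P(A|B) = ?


P(A|B) = 0.0540/0.3310 = 0.1631

P(A|B) = 0.1631


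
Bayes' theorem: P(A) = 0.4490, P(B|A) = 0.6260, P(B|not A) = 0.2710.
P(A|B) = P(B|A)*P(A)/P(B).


P(B) = P(B|A)*P(A) + P(B|A')*P(A')
= 0.6260*0.4490 + 0.2710*0.5510
= 0.281074 + 0.149321 = 0.430395
P(A|B) = 0.281074/0.430395 = 0.6531

P(A|B) = 0.6531


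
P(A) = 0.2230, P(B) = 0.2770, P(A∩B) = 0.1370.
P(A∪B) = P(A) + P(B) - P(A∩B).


P(A∪B) = 0.2230 + 0.2770 - 0.1370
= 0.5000 - 0.1370
= 0.3630

P(A∪B) = 0.3630


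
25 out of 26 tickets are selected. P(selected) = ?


P = 25/26 = 0.9615

P = 0.9615


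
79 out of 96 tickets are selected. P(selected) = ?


P = 79/96 = 0.8229

P = 0.8229


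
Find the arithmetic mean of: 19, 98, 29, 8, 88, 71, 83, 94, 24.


Sum = 19 + 98 + 29 + 8 + 88 + 71 + 83 + 94 + 24 = 514
n = 9
Mean = 514/9 = 57.1111

Mean = 57.1111


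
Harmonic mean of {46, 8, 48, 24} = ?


Sum of reciprocals = 1/46 + 1/8 + 1/48 + 1/24 = 0.209239
HM = 4/0.209239 = 19.1169

HM = 19.1169


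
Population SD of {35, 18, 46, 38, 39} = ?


Mean = 35.2000
Variance = 86.9600
SD = sqrt(86.9600) = 9.3252

SD = 9.3252


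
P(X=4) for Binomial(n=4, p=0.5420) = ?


C(4,4) = 1
p^4 = 0.086297
(1-p)^0 = 1.000000
P = 1 * 0.086297 * 1.000000 = 0.0863

P(X=4) = 0.0863


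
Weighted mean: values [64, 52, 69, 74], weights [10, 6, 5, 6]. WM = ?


Numerator = 64*10 + 52*6 + 69*5 + 74*6 = 1741
Denominator = 10 + 6 + 5 + 6 = 27
WM = 1741/27 = 64.4815

WM = 64.4815


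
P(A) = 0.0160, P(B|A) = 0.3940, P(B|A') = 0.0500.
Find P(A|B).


P(B) = P(B|A)*P(A) + P(B|A')*P(A')
= 0.3940*0.0160 + 0.0500*0.9840
= 0.006304 + 0.049200 = 0.055504
P(A|B) = 0.006304/0.055504 = 0.1136

P(A|B) = 0.1136


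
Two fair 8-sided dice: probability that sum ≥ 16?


Total outcomes = 8×8 = 64
Favorable (sum ≥ 16): 1
P = 1/64 = 0.0156

P = 0.0156


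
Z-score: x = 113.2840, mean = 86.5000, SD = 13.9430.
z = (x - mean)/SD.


z = (113.2840 - 86.5000)/13.9430
= 26.7840/13.9430
= 1.9210

z = 1.9210


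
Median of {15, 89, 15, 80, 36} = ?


Sorted: 15, 15, 36, 80, 89
n = 5 (odd)
Middle value = 36

Median = 36


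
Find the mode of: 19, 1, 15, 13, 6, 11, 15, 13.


Frequencies: 1:1, 6:1, 11:1, 13:2, 15:2, 19:1
Max frequency = 2
Mode = 13, 15

Mode = 13, 15


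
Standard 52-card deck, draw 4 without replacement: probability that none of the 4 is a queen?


P(no queens) = (48/52) × (47/51) × (46/50) × (45/49)
= 0.7187

P = 0.7187


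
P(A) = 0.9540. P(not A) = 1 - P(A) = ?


P(not A) = 1 - 0.9540 = 0.0460

P(not A) = 0.0460


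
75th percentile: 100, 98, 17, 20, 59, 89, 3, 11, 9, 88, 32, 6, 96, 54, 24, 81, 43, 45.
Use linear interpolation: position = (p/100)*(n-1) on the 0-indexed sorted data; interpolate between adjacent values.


Sorted: 3, 6, 9, 11, 17, 20, 24, 32, 43, 45, 54, 59, 81, 88, 89, 96, 98, 100
n = 18
Index = 75/100 * 17 = 12.7500
Lower = data[12] = 81, Upper = data[13] = 88
P75 = 81 + 0.7500*(7) = 86.2500

P75 = 86.2500


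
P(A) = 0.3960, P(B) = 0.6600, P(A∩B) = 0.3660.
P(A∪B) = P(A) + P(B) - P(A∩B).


P(A∪B) = 0.3960 + 0.6600 - 0.3660
= 1.0560 - 0.3660
= 0.6900

P(A∪B) = 0.6900


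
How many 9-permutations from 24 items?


P(24,9) = 24!/15!
= 620448401733239439360000/1307674368000
= 474467051520

P(24,9) = 474467051520


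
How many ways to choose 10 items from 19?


C(19,10) = 19!/(10! × 9!)
= 121645100408832000/(3628800 × 362880)
= 92378

C(19,10) = 92378


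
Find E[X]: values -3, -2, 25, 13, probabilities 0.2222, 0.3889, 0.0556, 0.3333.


E[X] = -3*0.2222 - 2*0.3889 + 25*0.0556 + 13*0.3333
= -0.6666 - 0.7778 + 1.3900 + 4.3329
= 4.2785

E[X] = 4.2785


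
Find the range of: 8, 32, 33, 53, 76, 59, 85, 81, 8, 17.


Max = 85, Min = 8
Range = 85 - 8 = 77

Range = 77


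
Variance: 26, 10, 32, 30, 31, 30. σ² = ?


Mean = 26.5000
Squared deviations: 0.2500, 272.2500, 30.2500, 12.2500, 20.2500, 12.2500
Sum = 347.5000
Variance = 347.5000/6 = 57.9167

Variance = 57.9167


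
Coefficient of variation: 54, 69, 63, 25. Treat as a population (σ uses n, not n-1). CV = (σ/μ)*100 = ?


Mean = 52.7500
SD = 16.8875
CV = (16.8875/52.7500)*100 = 32.0142%

CV = 32.0142%


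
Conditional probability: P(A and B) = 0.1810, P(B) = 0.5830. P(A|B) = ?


P(A|B) = 0.1810/0.5830 = 0.3105

P(A|B) = 0.3105


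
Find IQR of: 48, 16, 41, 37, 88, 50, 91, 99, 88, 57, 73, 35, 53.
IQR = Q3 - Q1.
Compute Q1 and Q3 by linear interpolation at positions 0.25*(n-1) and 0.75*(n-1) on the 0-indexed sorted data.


Sorted: 16, 35, 37, 41, 48, 50, 53, 57, 73, 88, 88, 91, 99
Q1 (25th %ile) = 41.0000
Q3 (75th %ile) = 88.0000
IQR = 88.0000 - 41.0000 = 47.0000

IQR = 47.0000


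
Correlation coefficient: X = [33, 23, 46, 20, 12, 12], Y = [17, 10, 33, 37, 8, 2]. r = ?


Mean X = 24.3333, Mean Y = 17.8333
SD X = 12.036980, SD Y = 12.953978
Cov = 94.222222
r = 94.222222/(12.036980*12.953978) = 0.6043

r = 0.6043


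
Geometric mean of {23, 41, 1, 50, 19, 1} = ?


Product = 23 × 41 × 1 × 50 × 19 × 1 = 895850
GM = 895850^(1/6) = 9.8184

GM = 9.8184


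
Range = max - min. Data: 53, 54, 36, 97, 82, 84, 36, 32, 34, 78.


Max = 97, Min = 32
Range = 97 - 32 = 65

Range = 65


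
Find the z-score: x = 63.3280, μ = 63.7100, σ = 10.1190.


z = (63.3280 - 63.7100)/10.1190
= -0.3820/10.1190
= -0.0378

z = -0.0378


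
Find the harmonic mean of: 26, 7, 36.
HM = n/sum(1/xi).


Sum of reciprocals = 1/26 + 1/7 + 1/36 = 0.209096
HM = 3/0.209096 = 14.3474

HM = 14.3474


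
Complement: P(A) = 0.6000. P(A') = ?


P(not A) = 1 - 0.6000 = 0.4000

P(not A) = 0.4000


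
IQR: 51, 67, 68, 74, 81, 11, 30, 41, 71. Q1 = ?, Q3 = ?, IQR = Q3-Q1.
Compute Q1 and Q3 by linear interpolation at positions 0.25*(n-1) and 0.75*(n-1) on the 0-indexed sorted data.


Sorted: 11, 30, 41, 51, 67, 68, 71, 74, 81
Q1 (25th %ile) = 41.0000
Q3 (75th %ile) = 71.0000
IQR = 71.0000 - 41.0000 = 30.0000

IQR = 30.0000


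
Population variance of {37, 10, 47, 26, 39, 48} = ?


Mean = 34.5000
Squared deviations: 6.2500, 600.2500, 156.2500, 72.2500, 20.2500, 182.2500
Sum = 1037.5000
Variance = 1037.5000/6 = 172.9167

Variance = 172.9167


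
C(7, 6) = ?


C(7,6) = 7!/(6! × 1!)
= 5040/(720 × 1)
= 7

C(7,6) = 7


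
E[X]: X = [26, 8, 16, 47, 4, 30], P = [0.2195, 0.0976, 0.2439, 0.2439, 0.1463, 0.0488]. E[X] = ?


E[X] = 26*0.2195 + 8*0.0976 + 16*0.2439 + 47*0.2439 + 4*0.1463 + 30*0.0488
= 5.7070 + 0.7808 + 3.9024 + 11.4633 + 0.5852 + 1.4640
= 23.9027

E[X] = 23.9027


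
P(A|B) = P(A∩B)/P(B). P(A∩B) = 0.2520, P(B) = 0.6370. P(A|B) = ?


P(A|B) = 0.2520/0.6370 = 0.3956

P(A|B) = 0.3956


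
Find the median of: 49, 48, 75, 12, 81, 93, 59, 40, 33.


Sorted: 12, 33, 40, 48, 49, 59, 75, 81, 93
n = 9 (odd)
Middle value = 49

Median = 49
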